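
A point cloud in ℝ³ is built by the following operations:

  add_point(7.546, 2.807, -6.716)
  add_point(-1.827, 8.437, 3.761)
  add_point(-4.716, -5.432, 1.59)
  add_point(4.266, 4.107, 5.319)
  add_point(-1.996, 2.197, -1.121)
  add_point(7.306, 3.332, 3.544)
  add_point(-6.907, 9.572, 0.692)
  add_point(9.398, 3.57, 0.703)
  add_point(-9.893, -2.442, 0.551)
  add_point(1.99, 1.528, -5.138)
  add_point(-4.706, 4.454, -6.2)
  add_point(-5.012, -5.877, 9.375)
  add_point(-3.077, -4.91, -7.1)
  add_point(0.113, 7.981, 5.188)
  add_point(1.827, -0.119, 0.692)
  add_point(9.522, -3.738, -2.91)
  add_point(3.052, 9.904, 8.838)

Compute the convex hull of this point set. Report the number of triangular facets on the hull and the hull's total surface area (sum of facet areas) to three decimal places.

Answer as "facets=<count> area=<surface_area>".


facets=18 area=939.791

Extreme-point indices: [0, 2, 5, 6, 7, 8, 10, 11, 12, 15, 16] — 11 of 17 on the boundary.

Per-facet area ½‖(b−a)×(c−a)‖:
  f1: (p2, p11, p8) → 23.3447
  f2: (p5, p11, p15) → 80.8091
  f3: (p5, p11, p16) → 76.8855
  f4: (p6, p10, p8) → 47.2078
  f5: (p6, p11, p8) → 64.7044
  f6: (p6, p11, p16) → 106.6345
  f7: (p12, p11, p15) → 108.5820
  f8: (p12, p2, p11) → 5.1027
  f9: (p12, p10, p8) → 45.9243
  f10: (p12, p2, p8) → 26.8565
  f11: (p0, p6, p16) → 105.6607
  f12: (p0, p6, p10) → 51.2497
  f13: (p0, p12, p15) → 49.4407
  f14: (p0, p12, p10) → 56.2783
  f15: (p7, p5, p16) → 12.4112
  f16: (p7, p0, p16) → 38.0799
  f17: (p7, p5, p15) → 13.7302
  f18: (p7, p0, p15) → 26.8884
Σ area = 939.791

Check V−E+F: 11 − 27 + 18 = 2.


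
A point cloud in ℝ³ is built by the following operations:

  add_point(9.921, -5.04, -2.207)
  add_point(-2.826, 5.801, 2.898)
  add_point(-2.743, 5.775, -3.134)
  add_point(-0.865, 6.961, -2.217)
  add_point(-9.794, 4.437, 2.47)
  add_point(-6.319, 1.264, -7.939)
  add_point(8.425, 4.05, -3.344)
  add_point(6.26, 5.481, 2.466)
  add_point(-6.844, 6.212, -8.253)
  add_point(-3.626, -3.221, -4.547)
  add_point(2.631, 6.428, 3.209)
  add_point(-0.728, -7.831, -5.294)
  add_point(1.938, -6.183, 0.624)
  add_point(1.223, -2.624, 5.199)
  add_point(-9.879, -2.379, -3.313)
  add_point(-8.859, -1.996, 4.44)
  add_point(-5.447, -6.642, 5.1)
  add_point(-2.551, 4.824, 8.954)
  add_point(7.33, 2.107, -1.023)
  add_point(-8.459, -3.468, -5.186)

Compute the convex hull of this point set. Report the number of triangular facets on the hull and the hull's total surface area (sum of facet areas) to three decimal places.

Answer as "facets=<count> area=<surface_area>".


facets=30 area=895.518

17 of the 20 inputs are extreme points: [0, 1, 3, 4, 5, 6, 7, 8, 10, 11, 12, 13, 14, 15, 16, 17, 19].

Triangle areas on the boundary:
  f1: (p12, p16, p0) → 8.0182
  f2: (p15, p16, p14) → 22.4550
  f3: (p15, p16, p17) → 29.7469
  f4: (p13, p16, p0) → 38.7452
  f5: (p13, p16, p17) → 35.5548
  f6: (p13, p7, p0) → 53.5170
  f7: (p13, p7, p17) → 42.6957
  f8: (p11, p12, p0) → 28.4379
  f9: (p11, p12, p16) → 28.7977
  f10: (p4, p8, p3) → 42.2277
  f11: (p4, p15, p17) → 31.9228
  f12: (p4, p8, p14) → 43.7862
  f13: (p4, p15, p14) → 25.6841
  f14: (p10, p17, p3) → 24.6237
  f15: (p10, p7, p3) → 11.5033
  f16: (p10, p7, p17) → 10.5833
  f17: (p6, p8, p3) → 34.7087
  f18: (p6, p7, p3) → 27.1055
  f19: (p6, p7, p0) → 29.1364
  f20: (p5, p11, p0) → 59.2091
  f21: (p5, p6, p0) → 72.8247
  f22: (p5, p6, p8) → 39.0516
  f23: (p19, p16, p14) → 13.2803
  f24: (p19, p11, p16) → 46.2337
  f25: (p19, p5, p11) → 26.0223
  f26: (p19, p8, p14) → 13.2584
  f27: (p19, p5, p8) → 8.9815
  f28: (p1, p17, p3) → 6.8105
  f29: (p1, p4, p3) → 18.8145
  f30: (p1, p4, p17) → 21.7812
Σ area = 895.518

Euler: V−E+F = 17−45+30 = 2.


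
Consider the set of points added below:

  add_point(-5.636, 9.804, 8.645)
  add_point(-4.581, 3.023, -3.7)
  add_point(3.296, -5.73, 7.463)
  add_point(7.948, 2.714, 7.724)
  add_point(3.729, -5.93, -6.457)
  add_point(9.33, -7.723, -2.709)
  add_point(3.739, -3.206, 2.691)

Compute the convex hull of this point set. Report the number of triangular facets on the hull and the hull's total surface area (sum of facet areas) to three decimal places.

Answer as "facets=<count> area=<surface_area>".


Extreme-point indices: [0, 1, 2, 3, 4, 5] — 6 of 7 on the boundary.

Per-facet area ½‖(b−a)×(c−a)‖:
  f1: (p2, p4, p5) → 41.8193
  f2: (p2, p1, p0) → 109.0891
  f3: (p2, p1, p4) → 84.4176
  f4: (p3, p1, p0) → 101.9385
  f5: (p3, p2, p0) → 74.0060
  f6: (p3, p2, p5) → 57.6756
  f7: (p3, p4, p5) → 51.2938
  f8: (p3, p1, p4) → 99.2637
Σ area = 619.504

Euler: V−E+F = 6−12+8 = 2.

facets=8 area=619.504


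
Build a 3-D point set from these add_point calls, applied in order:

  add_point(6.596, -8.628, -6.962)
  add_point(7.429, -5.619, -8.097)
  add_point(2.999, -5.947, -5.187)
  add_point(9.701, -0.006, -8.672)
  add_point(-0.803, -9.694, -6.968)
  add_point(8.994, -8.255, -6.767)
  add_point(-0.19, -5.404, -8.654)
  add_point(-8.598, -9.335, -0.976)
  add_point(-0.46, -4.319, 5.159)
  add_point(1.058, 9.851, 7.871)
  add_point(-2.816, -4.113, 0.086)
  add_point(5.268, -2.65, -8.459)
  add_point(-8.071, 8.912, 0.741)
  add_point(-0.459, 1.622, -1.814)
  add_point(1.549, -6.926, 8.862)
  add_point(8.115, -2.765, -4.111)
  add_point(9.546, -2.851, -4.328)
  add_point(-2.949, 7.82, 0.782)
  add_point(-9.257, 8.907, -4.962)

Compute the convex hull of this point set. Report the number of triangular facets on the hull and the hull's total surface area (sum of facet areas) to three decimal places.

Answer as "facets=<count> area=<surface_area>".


Points on the hull: [0, 1, 3, 4, 5, 6, 7, 9, 12, 14, 16, 18] (12 of 19).

Facet areas (half cross-product norm):
  f1: (p9, p3, p18) → 160.9593
  f2: (p6, p3, p18) → 97.4898
  f3: (p7, p14, p4) → 69.8651
  f4: (p7, p6, p18) → 101.5973
  f5: (p7, p6, p4) → 21.8802
  f6: (p5, p14, p4) → 78.9977
  f7: (p12, p9, p14) → 97.6752
  f8: (p12, p7, p14) → 127.2006
  f9: (p12, p9, p18) → 21.9714
  f10: (p12, p7, p18) → 53.1423
  f11: (p16, p5, p3) → 15.2746
  f12: (p16, p5, p14) → 47.4131
  f13: (p16, p9, p3) → 49.9621
  f14: (p16, p9, p14) → 128.4002
  f15: (p0, p6, p4) → 16.7743
  f16: (p0, p5, p4) → 0.7287
  f17: (p1, p0, p6) → 12.4388
  f18: (p1, p0, p5) → 3.7754
  f19: (p1, p6, p3) → 21.8621
  f20: (p1, p5, p3) → 8.2010
Σ area = 1135.609

Check V−E+F: 12 − 30 + 20 = 2.

facets=20 area=1135.609


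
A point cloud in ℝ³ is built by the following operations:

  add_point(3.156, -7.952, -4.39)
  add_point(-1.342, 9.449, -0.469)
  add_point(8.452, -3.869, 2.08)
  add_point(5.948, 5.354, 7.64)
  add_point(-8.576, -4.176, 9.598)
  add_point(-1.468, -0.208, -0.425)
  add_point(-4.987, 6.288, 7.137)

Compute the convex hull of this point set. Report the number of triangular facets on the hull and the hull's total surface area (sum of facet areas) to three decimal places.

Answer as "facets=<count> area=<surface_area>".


Extreme-point indices: [0, 1, 2, 3, 4, 5, 6] — 7 of 7 on the boundary.

Triangle areas on the boundary:
  f1: (p0, p2, p4) → 83.9262
  f2: (p0, p1, p2) → 77.5055
  f3: (p3, p2, p4) → 94.4819
  f4: (p3, p1, p2) → 64.1591
  f5: (p5, p1, p4) → 59.1168
  f6: (p5, p0, p4) → 60.0641
  f7: (p5, p0, p1) → 29.8935
  f8: (p6, p1, p4) → 39.4037
  f9: (p6, p3, p4) → 60.6313
  f10: (p6, p3, p1) → 46.6315
Σ area = 615.814

Check V−E+F: 7 − 15 + 10 = 2.

facets=10 area=615.814


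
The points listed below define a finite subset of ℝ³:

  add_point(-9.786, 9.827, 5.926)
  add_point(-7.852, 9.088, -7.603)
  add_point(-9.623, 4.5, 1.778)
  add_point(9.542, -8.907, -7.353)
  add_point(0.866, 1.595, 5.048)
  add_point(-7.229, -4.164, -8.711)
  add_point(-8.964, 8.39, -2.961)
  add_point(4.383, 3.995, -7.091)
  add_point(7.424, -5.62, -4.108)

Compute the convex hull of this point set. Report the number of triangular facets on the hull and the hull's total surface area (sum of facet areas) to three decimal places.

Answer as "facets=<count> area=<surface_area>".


Points on the hull: [0, 1, 2, 3, 4, 5, 6, 7, 8] (9 of 9).

Triangle areas on the boundary:
  f1: (p7, p1, p0) → 90.1785
  f2: (p7, p5, p3) → 96.5810
  f3: (p7, p1, p5) → 80.0265
  f4: (p4, p5, p3) → 134.0280
  f5: (p4, p7, p0) → 85.6066
  f6: (p6, p1, p0) → 7.1981
  f7: (p6, p1, p5) → 32.0658
  f8: (p2, p4, p0) → 38.3321
  f9: (p2, p4, p5) → 78.0843
  f10: (p2, p6, p0) → 20.8168
  f11: (p2, p6, p5) → 41.6729
  f12: (p8, p7, p3) → 22.6438
  f13: (p8, p4, p3) → 4.6798
  f14: (p8, p4, p7) → 63.1279
Σ area = 795.042

Euler characteristic 9−21+14 = 2 ✓

facets=14 area=795.042


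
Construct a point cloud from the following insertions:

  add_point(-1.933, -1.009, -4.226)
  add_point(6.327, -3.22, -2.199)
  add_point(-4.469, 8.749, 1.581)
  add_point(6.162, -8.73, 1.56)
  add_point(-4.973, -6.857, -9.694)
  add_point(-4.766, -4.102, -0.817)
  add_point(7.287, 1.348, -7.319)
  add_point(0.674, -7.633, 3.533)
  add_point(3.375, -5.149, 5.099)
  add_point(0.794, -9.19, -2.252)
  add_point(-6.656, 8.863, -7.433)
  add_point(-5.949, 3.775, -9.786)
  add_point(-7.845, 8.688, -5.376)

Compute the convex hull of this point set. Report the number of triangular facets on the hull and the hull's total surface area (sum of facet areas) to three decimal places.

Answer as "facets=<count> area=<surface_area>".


12 of the 13 inputs are extreme points: [1, 2, 3, 4, 5, 6, 7, 8, 9, 10, 11, 12].

Area of each hull facet:
  f1: (p2, p8, p6) → 107.0888
  f2: (p3, p4, p6) → 93.3766
  f3: (p3, p4, p9) → 13.2737
  f4: (p11, p4, p12) → 24.9854
  f5: (p11, p4, p6) → 70.3921
  f6: (p5, p4, p12) → 64.6542
  f7: (p5, p2, p12) → 49.7093
  f8: (p1, p8, p6) → 13.7065
  f9: (p1, p3, p6) → 6.1257
  f10: (p1, p3, p8) → 18.9644
  f11: (p10, p11, p12) → 6.2897
  f12: (p10, p11, p6) → 37.8231
  f13: (p10, p2, p12) → 7.6421
  f14: (p10, p2, p6) → 71.6603
  f15: (p7, p4, p9) → 21.6696
  f16: (p7, p5, p4) → 33.0542
  f17: (p7, p3, p9) → 16.3895
  f18: (p7, p3, p8) → 10.9475
  f19: (p7, p2, p8) → 32.3643
  f20: (p7, p5, p2) → 48.2612
Σ area = 748.378

Euler: V−E+F = 12−30+20 = 2.

facets=20 area=748.378


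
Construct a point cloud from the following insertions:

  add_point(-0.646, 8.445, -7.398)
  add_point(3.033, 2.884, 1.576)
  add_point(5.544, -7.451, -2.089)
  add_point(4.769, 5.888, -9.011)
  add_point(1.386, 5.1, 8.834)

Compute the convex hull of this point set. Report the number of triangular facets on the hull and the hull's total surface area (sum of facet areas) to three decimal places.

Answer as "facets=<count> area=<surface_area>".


facets=4 area=344.648

Hull vertices (4/5): indices [0, 2, 3, 4].

Per-facet area ½‖(b−a)×(c−a)‖:
  f1: (p3, p2, p0) → 44.6458
  f2: (p4, p2, p0) → 128.3606
  f3: (p4, p3, p0) → 51.6701
  f4: (p4, p3, p2) → 119.9714
Σ area = 344.648

Check V−E+F: 4 − 6 + 4 = 2.


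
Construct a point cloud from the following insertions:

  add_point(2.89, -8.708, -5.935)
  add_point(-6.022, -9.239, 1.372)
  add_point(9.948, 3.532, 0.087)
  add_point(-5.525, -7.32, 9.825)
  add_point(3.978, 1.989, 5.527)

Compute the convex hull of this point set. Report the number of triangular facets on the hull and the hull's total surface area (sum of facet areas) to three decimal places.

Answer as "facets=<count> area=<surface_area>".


Hull vertices (5/5): indices [0, 1, 2, 3, 4].

Per-facet area ½‖(b−a)×(c−a)‖:
  f1: (p0, p2, p1) → 87.6819
  f2: (p3, p0, p1) → 41.4174
  f3: (p3, p0, p2) → 135.0870
  f4: (p4, p2, p1) → 58.0760
  f5: (p4, p3, p1) → 60.2986
  f6: (p4, p3, p2) → 32.7433
Σ area = 415.304

Check V−E+F: 5 − 9 + 6 = 2.

facets=6 area=415.304


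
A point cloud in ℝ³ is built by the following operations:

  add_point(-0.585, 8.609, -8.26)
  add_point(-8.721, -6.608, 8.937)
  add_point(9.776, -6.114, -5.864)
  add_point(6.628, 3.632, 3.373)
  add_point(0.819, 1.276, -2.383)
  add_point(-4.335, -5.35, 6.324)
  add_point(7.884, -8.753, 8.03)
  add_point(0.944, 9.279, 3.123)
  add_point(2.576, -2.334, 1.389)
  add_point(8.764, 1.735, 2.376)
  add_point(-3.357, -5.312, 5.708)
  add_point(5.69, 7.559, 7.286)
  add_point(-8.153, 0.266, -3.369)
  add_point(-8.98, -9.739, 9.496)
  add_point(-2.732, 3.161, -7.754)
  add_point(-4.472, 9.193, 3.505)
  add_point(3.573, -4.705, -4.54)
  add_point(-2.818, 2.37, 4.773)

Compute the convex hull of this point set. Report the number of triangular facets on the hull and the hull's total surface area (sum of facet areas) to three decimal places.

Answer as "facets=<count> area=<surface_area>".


Extreme-point indices: [0, 1, 2, 6, 7, 9, 11, 12, 13, 14, 15, 16] — 12 of 18 on the boundary.

Facet areas (half cross-product norm):
  f1: (p6, p2, p13) → 117.8166
  f2: (p11, p0, p7) → 26.4831
  f3: (p11, p6, p13) → 139.3312
  f4: (p16, p2, p13) → 44.8725
  f5: (p16, p12, p13) → 103.6059
  f6: (p14, p0, p2) → 44.4222
  f7: (p14, p12, p0) → 16.5159
  f8: (p14, p16, p2) → 25.5736
  f9: (p14, p16, p12) → 39.9184
  f10: (p1, p12, p13) → 17.4030
  f11: (p1, p11, p13) → 21.1186
  f12: (p15, p0, p7) → 31.1724
  f13: (p15, p12, p0) → 64.1578
  f14: (p15, p1, p12) → 82.9353
  f15: (p15, p11, p7) → 13.1152
  f16: (p15, p1, p11) → 94.5076
  f17: (p9, p6, p2) → 65.9883
  f18: (p9, p11, p6) → 46.6216
  f19: (p9, p0, p2) → 89.1004
  f20: (p9, p11, p0) → 64.1199
Σ area = 1148.780

Check V−E+F: 12 − 30 + 20 = 2.

facets=20 area=1148.780


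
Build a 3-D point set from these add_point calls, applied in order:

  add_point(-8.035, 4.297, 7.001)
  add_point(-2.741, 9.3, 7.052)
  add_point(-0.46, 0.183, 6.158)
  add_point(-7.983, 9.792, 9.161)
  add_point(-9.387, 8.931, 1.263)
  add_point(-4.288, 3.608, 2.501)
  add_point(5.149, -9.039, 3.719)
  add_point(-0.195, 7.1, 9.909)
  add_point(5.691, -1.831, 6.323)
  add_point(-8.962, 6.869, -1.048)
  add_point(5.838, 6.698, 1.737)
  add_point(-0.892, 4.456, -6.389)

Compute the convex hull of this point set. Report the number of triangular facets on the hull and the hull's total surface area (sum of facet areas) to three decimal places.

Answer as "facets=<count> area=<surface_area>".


Extreme-point indices: [0, 1, 3, 4, 6, 7, 8, 9, 10, 11] — 10 of 12 on the boundary.

Facet areas (half cross-product norm):
  f1: (p11, p10, p4) → 65.7894
  f2: (p11, p6, p10) → 84.7939
  f3: (p9, p11, p4) → 11.6370
  f4: (p9, p11, p6) → 88.2644
  f5: (p1, p10, p4) → 44.1957
  f6: (p1, p7, p10) → 22.1534
  f7: (p0, p7, p6) → 79.0646
  f8: (p0, p9, p4) → 11.6158
  f9: (p0, p9, p6) → 80.2900
  f10: (p8, p6, p10) → 27.7272
  f11: (p8, p7, p10) → 46.0232
  f12: (p8, p7, p6) → 25.1950
  f13: (p3, p1, p7) → 11.7917
  f14: (p3, p0, p7) → 23.5775
  f15: (p3, p1, p4) → 22.3572
  f16: (p3, p0, p4) → 21.1616
Σ area = 665.638

Euler: V−E+F = 10−24+16 = 2.

facets=16 area=665.638


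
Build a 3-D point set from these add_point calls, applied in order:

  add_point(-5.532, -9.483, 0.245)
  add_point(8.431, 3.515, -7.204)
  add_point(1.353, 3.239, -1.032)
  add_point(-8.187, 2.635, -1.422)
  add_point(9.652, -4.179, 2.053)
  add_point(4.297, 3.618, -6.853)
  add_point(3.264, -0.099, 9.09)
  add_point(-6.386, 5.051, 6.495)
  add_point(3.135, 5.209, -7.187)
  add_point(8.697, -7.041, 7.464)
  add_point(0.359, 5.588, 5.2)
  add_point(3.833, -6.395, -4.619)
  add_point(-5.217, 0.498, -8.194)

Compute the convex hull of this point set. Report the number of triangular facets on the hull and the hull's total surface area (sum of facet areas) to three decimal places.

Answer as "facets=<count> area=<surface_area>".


facets=18 area=876.455

Hull vertices (11/13): indices [0, 1, 3, 4, 6, 7, 8, 9, 10, 11, 12].

Per-facet area ½‖(b−a)×(c−a)‖:
  f1: (p1, p6, p4) → 61.2071
  f2: (p9, p6, p4) → 27.6112
  f3: (p9, p6, p0) → 68.1391
  f4: (p12, p0, p3) → 46.8419
  f5: (p11, p1, p4) → 48.7507
  f6: (p11, p9, p4) → 25.5487
  f7: (p11, p9, p0) → 71.2918
  f8: (p11, p12, p0) → 61.3758
  f9: (p11, p12, p1) → 64.4781
  f10: (p10, p1, p6) → 55.4906
  f11: (p8, p12, p3) → 36.8957
  f12: (p8, p12, p1) → 19.7563
  f13: (p8, p10, p1) → 34.4408
  f14: (p7, p10, p6) → 25.1065
  f15: (p7, p0, p3) → 52.7143
  f16: (p7, p6, p0) → 82.5422
  f17: (p7, p8, p3) → 54.0760
  f18: (p7, p8, p10) → 40.1879
Σ area = 876.455

Euler characteristic 11−27+18 = 2 ✓


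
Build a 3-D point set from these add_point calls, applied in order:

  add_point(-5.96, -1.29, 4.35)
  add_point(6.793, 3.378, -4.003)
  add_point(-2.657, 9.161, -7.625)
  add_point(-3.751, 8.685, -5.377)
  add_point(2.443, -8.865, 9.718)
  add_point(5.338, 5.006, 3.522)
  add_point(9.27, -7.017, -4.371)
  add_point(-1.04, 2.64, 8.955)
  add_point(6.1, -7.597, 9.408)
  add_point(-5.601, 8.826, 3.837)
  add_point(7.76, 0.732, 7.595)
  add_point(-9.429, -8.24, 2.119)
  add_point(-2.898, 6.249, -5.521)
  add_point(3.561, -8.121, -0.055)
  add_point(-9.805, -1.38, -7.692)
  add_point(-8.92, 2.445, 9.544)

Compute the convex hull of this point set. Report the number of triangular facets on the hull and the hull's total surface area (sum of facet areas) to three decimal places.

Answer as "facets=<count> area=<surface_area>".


facets=24 area=1198.216

Hull vertices (14/16): indices [1, 2, 3, 4, 5, 6, 7, 8, 9, 10, 11, 13, 14, 15].

Triangle areas on the boundary:
  f1: (p2, p6, p14) → 122.4873
  f2: (p11, p6, p14) → 114.2232
  f3: (p11, p15, p14) → 77.9812
  f4: (p11, p15, p4) → 87.5265
  f5: (p13, p4, p6) → 25.8086
  f6: (p13, p11, p6) → 22.8901
  f7: (p13, p11, p4) → 62.4429
  f8: (p1, p2, p6) → 46.8453
  f9: (p1, p10, p6) → 62.5077
  f10: (p8, p4, p6) → 26.1901
  f11: (p8, p10, p6) → 58.8883
  f12: (p8, p15, p4) → 28.0101
  f13: (p9, p15, p14) → 72.9727
  f14: (p7, p8, p15) → 41.3206
  f15: (p7, p8, p10) → 39.5372
  f16: (p7, p9, p15) → 32.8673
  f17: (p7, p9, p10) → 35.5238
  f18: (p3, p2, p14) → 14.9137
  f19: (p3, p9, p14) → 55.9621
  f20: (p3, p9, p2) → 3.8161
  f21: (p5, p1, p10) → 22.8766
  f22: (p5, p9, p10) → 30.6015
  f23: (p5, p1, p2) → 45.6191
  f24: (p5, p9, p2) → 66.4038
Σ area = 1198.216

Check V−E+F: 14 − 36 + 24 = 2.


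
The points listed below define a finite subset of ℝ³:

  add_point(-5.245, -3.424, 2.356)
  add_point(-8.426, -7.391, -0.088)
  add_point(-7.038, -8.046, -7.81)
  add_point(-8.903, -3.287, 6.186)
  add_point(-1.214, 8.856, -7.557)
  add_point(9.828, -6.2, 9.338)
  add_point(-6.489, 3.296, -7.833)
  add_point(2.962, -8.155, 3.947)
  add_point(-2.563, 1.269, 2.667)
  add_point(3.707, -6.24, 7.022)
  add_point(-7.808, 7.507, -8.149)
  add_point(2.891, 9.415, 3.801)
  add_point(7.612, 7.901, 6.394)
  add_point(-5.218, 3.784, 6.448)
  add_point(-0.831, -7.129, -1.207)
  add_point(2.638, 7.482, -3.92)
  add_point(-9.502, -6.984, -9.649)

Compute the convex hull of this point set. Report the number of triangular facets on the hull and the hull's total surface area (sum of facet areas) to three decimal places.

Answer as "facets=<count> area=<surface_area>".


facets=22 area=1106.947

Points on the hull: [1, 2, 3, 4, 5, 7, 9, 10, 11, 12, 13, 15, 16] (13 of 17).

Area of each hull facet:
  f1: (p1, p3, p16) → 21.7505
  f2: (p1, p3, p7) → 44.6931
  f3: (p13, p3, p5) → 72.5900
  f4: (p9, p7, p5) → 10.5782
  f5: (p9, p3, p5) → 15.5937
  f6: (p9, p3, p7) → 23.7906
  f7: (p2, p15, p5) → 184.8951
  f8: (p2, p7, p5) → 20.5345
  f9: (p2, p1, p16) → 11.7703
  f10: (p2, p1, p7) → 47.0728
  f11: (p12, p15, p5) → 81.5941
  f12: (p12, p13, p5) → 97.0562
  f13: (p12, p13, p11) → 26.2021
  f14: (p10, p13, p11) → 75.6946
  f15: (p10, p3, p16) → 112.7142
  f16: (p10, p13, p3) → 60.6273
  f17: (p4, p10, p16) → 46.9600
  f18: (p4, p2, p16) → 29.0367
  f19: (p4, p2, p15) → 48.9258
  f20: (p4, p10, p11) → 37.0110
  f21: (p4, p12, p11) → 23.8383
  f22: (p4, p12, p15) → 14.0176
Σ area = 1106.947

Euler characteristic 13−33+22 = 2 ✓


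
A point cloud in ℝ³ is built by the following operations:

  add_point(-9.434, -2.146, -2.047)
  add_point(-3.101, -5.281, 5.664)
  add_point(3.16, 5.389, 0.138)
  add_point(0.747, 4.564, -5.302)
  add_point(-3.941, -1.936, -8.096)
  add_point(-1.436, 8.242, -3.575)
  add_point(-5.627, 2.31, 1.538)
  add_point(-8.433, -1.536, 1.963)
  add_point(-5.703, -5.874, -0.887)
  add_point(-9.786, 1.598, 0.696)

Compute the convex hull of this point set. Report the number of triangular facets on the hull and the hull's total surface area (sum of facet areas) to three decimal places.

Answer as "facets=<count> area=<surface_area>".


10 of the 10 inputs are extreme points: [0, 1, 2, 3, 4, 5, 6, 7, 8, 9].

Area of each hull facet:
  f1: (p4, p1, p2) → 80.0118
  f2: (p5, p4, p9) → 55.7259
  f3: (p6, p1, p9) → 18.8849
  f4: (p6, p1, p2) → 42.2342
  f5: (p6, p5, p9) → 17.0267
  f6: (p6, p5, p2) → 27.9253
  f7: (p8, p4, p1) → 21.8356
  f8: (p3, p4, p2) → 19.9012
  f9: (p3, p5, p2) → 13.3856
  f10: (p3, p5, p4) → 17.2509
  f11: (p7, p1, p9) → 6.8118
  f12: (p7, p8, p1) → 19.5004
  f13: (p0, p7, p9) → 7.2620
  f14: (p0, p7, p8) → 10.8590
  f15: (p0, p4, p9) → 16.8280
  f16: (p0, p8, p4) → 21.1377
Σ area = 396.581

Check V−E+F: 10 − 24 + 16 = 2.

facets=16 area=396.581


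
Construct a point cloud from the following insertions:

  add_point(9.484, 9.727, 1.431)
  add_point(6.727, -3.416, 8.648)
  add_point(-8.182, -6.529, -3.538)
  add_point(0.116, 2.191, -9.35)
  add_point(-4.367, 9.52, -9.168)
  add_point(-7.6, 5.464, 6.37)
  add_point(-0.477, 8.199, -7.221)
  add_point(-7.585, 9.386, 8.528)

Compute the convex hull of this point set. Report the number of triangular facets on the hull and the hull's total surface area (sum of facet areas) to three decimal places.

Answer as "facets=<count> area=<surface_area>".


facets=12 area=955.561

8 of the 8 inputs are extreme points: [0, 1, 2, 3, 4, 5, 6, 7].

Facet areas (half cross-product norm):
  f1: (p3, p1, p2) → 124.0708
  f2: (p3, p1, p0) → 120.8269
  f3: (p7, p1, p0) → 131.2356
  f4: (p5, p1, p2) → 126.8825
  f5: (p5, p7, p2) → 6.5970
  f6: (p5, p7, p1) → 35.0557
  f7: (p4, p7, p0) → 139.6318
  f8: (p4, p3, p2) → 55.9825
  f9: (p4, p7, p2) → 146.0173
  f10: (p6, p3, p0) → 41.1062
  f11: (p6, p4, p0) → 13.9266
  f12: (p6, p4, p3) → 14.2284
Σ area = 955.561

Euler: V−E+F = 8−18+12 = 2.


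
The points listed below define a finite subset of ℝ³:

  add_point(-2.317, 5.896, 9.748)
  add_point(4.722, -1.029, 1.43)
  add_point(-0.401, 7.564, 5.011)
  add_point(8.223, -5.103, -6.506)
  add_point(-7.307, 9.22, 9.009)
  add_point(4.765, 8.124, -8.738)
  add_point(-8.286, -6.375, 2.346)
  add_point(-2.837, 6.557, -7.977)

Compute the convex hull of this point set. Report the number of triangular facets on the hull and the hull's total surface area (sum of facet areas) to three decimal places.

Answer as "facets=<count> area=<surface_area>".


Hull vertices (8/8): indices [0, 1, 2, 3, 4, 5, 6, 7].

Area of each hull facet:
  f1: (p0, p4, p6) → 46.8097
  f2: (p7, p3, p6) → 130.2581
  f3: (p7, p5, p3) → 53.9838
  f4: (p7, p4, p6) → 130.8325
  f5: (p7, p5, p4) → 65.8975
  f6: (p1, p3, p6) → 65.7227
  f7: (p1, p0, p6) → 85.5066
  f8: (p1, p5, p3) → 61.8293
  f9: (p2, p1, p5) → 69.5829
  f10: (p2, p1, p0) → 27.8716
  f11: (p2, p5, p4) → 39.6853
  f12: (p2, p0, p4) → 16.2340
Σ area = 794.214

Euler characteristic 8−18+12 = 2 ✓

facets=12 area=794.214


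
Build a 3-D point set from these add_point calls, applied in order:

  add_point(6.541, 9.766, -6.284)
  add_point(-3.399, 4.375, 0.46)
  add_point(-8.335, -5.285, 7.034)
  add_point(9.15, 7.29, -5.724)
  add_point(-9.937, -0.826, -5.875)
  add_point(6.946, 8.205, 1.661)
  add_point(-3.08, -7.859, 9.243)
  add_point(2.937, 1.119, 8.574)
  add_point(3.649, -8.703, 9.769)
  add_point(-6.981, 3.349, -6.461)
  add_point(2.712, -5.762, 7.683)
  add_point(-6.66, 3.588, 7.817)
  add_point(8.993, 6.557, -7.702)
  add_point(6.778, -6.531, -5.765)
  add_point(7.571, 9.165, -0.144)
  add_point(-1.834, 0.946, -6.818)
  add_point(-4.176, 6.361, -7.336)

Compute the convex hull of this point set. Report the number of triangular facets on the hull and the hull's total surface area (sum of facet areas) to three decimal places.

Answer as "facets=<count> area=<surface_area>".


Extreme-point indices: [0, 2, 3, 4, 5, 6, 7, 8, 9, 11, 12, 13, 14, 15, 16] — 15 of 17 on the boundary.

Facet areas (half cross-product norm):
  f1: (p13, p8, p3) → 110.6240
  f2: (p2, p11, p4) → 60.8622
  f3: (p16, p11, p0) → 87.5375
  f4: (p12, p0, p3) → 3.8471
  f5: (p12, p13, p3) → 13.8551
  f6: (p12, p16, p0) → 23.1560
  f7: (p6, p11, p8) → 37.2810
  f8: (p6, p2, p11) → 27.6686
  f9: (p6, p13, p8) → 54.1155
  f10: (p6, p13, p4) → 138.6846
  f11: (p6, p2, p4) → 35.5442
  f12: (p14, p8, p3) → 61.8395
  f13: (p14, p5, p8) → 11.9632
  f14: (p14, p0, p3) → 10.7289
  f15: (p14, p11, p0) → 50.5158
  f16: (p14, p5, p11) → 11.6016
  f17: (p7, p11, p8) → 46.6276
  f18: (p7, p5, p8) → 37.4157
  f19: (p7, p5, p11) → 52.4862
  f20: (p15, p13, p4) → 38.9131
  f21: (p15, p16, p4) → 24.3169
  f22: (p15, p12, p13) → 65.3340
  f23: (p15, p12, p16) → 36.1016
  f24: (p9, p11, p4) → 36.6326
  f25: (p9, p16, p4) → 1.7561
  f26: (p9, p16, p11) → 29.5556
Σ area = 1108.964

Euler: V−E+F = 15−39+26 = 2.

facets=26 area=1108.964


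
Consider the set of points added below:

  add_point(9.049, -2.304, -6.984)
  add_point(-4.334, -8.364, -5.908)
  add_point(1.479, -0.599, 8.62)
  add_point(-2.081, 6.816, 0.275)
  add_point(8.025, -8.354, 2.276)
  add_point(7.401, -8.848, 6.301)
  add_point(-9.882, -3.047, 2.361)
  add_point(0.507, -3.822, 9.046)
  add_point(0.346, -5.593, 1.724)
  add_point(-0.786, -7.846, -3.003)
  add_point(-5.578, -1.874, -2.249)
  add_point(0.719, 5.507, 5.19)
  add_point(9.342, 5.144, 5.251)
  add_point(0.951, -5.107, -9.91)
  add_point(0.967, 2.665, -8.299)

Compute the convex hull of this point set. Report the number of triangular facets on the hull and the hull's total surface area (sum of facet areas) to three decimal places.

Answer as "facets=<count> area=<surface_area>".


facets=22 area=921.906

13 of the 15 inputs are extreme points: [0, 1, 2, 3, 4, 5, 6, 7, 10, 11, 12, 13, 14].

Area of each hull facet:
  f1: (p7, p5, p6) → 47.5372
  f2: (p1, p5, p6) → 94.1605
  f3: (p10, p1, p6) → 23.1006
  f4: (p2, p5, p12) → 53.5457
  f5: (p2, p7, p5) → 14.6242
  f6: (p2, p7, p6) → 20.8662
  f7: (p4, p0, p13) → 50.2861
  f8: (p4, p1, p5) → 27.6703
  f9: (p4, p1, p13) → 52.2600
  f10: (p4, p5, p12) → 28.3953
  f11: (p4, p0, p12) → 71.9597
  f12: (p14, p0, p13) → 33.3790
  f13: (p14, p3, p12) → 62.8664
  f14: (p14, p0, p12) → 67.9808
  f15: (p14, p1, p13) → 27.7391
  f16: (p14, p10, p1) → 37.7734
  f17: (p14, p3, p6) → 63.7450
  f18: (p14, p10, p6) → 9.3398
  f19: (p11, p3, p12) → 21.7382
  f20: (p11, p2, p12) → 30.0669
  f21: (p11, p3, p6) → 36.9992
  f22: (p11, p2, p6) → 45.8724
Σ area = 921.906

Euler: V−E+F = 13−33+22 = 2.


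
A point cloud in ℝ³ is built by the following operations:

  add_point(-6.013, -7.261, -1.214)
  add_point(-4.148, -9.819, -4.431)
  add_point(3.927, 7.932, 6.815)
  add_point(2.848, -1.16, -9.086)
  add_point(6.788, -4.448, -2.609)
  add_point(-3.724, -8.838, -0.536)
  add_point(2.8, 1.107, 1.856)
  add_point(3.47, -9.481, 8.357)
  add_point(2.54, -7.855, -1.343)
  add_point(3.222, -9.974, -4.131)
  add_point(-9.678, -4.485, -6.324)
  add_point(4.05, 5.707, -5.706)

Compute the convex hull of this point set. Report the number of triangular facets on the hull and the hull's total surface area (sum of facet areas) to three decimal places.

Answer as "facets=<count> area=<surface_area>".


Extreme-point indices: [0, 1, 2, 3, 4, 5, 7, 9, 10, 11] — 10 of 12 on the boundary.

Per-facet area ½‖(b−a)×(c−a)‖:
  f1: (p7, p2, p4) → 95.7030
  f2: (p11, p2, p10) → 107.8415
  f3: (p11, p2, p4) → 69.2679
  f4: (p9, p7, p4) → 40.6479
  f5: (p1, p9, p7) → 46.0295
  f6: (p3, p11, p4) → 31.9471
  f7: (p3, p9, p4) → 27.7436
  f8: (p3, p11, p10) → 49.3056
  f9: (p3, p1, p10) → 47.0380
  f10: (p3, p1, p9) → 37.2193
  f11: (p0, p1, p10) → 15.4617
  f12: (p0, p2, p10) → 65.9097
  f13: (p0, p7, p2) → 116.8442
  f14: (p5, p1, p7) → 13.8552
  f15: (p5, p0, p7) → 11.4204
  f16: (p5, p0, p1) → 5.6851
Σ area = 781.920

Euler characteristic 10−24+16 = 2 ✓

facets=16 area=781.920


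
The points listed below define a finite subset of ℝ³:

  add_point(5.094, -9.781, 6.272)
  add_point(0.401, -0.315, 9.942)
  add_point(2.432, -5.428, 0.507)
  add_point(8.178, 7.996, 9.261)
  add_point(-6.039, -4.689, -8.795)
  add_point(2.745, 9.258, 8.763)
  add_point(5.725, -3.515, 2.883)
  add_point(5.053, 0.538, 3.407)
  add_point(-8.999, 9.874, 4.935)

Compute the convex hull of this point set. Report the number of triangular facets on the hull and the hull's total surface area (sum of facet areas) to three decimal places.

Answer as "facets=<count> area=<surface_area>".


9 of the 9 inputs are extreme points: [0, 1, 2, 3, 4, 5, 6, 7, 8].

Facet areas (half cross-product norm):
  f1: (p4, p3, p8) → 179.9523
  f2: (p1, p0, p3) → 60.6031
  f3: (p1, p4, p8) → 139.0890
  f4: (p1, p4, p0) → 106.1946
  f5: (p6, p0, p3) → 40.1717
  f6: (p5, p3, p8) → 9.6902
  f7: (p5, p1, p8) → 60.7805
  f8: (p5, p1, p3) → 27.7921
  f9: (p7, p4, p3) → 46.8362
  f10: (p7, p6, p3) → 13.5674
  f11: (p7, p6, p4) → 34.3798
  f12: (p2, p4, p0) → 27.8870
  f13: (p2, p6, p0) → 15.7669
  f14: (p2, p6, p4) → 14.4911
Σ area = 777.202

Euler: V−E+F = 9−21+14 = 2.

facets=14 area=777.202


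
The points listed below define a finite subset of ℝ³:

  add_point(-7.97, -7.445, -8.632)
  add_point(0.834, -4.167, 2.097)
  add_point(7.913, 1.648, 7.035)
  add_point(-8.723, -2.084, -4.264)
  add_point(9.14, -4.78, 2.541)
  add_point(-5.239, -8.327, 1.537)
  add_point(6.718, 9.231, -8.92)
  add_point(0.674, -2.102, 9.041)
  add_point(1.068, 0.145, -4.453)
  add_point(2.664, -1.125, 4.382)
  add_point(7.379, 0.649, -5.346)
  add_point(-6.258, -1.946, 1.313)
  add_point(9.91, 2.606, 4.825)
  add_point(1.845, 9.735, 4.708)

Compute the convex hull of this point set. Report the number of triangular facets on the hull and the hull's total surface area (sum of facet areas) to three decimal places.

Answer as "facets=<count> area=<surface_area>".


Points on the hull: [0, 2, 3, 4, 5, 6, 7, 10, 11, 12, 13] (11 of 14).

Area of each hull facet:
  f1: (p6, p13, p3) → 126.2070
  f2: (p6, p13, p12) → 75.1617
  f3: (p0, p6, p3) → 67.0019
  f4: (p11, p13, p3) → 39.7014
  f5: (p11, p7, p13) → 64.2948
  f6: (p2, p13, p12) → 16.2260
  f7: (p2, p7, p13) → 43.3226
  f8: (p10, p6, p12) → 48.5390
  f9: (p10, p0, p6) → 78.7861
  f10: (p4, p10, p0) → 85.8502
  f11: (p4, p2, p7) → 33.1805
  f12: (p4, p2, p12) → 12.0232
  f13: (p4, p10, p12) → 36.3713
  f14: (p5, p4, p7) → 62.2666
  f15: (p5, p4, p0) → 74.9200
  f16: (p5, p11, p7) → 33.2068
  f17: (p5, p0, p3) → 31.5668
  f18: (p5, p11, p3) → 19.6647
Σ area = 948.291

Euler: V−E+F = 11−27+18 = 2.

facets=18 area=948.291


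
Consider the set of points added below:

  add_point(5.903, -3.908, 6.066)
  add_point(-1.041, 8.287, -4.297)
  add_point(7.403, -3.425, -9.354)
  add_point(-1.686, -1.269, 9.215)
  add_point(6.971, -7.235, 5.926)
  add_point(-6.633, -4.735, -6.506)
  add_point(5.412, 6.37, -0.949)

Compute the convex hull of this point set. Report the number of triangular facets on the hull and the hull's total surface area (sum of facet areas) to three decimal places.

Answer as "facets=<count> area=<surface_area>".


facets=10 area=678.146

7 of the 7 inputs are extreme points: [0, 1, 2, 3, 4, 5, 6].

Facet areas (half cross-product norm):
  f1: (p1, p2, p5) → 92.9841
  f2: (p4, p2, p5) → 109.9486
  f3: (p3, p1, p5) → 108.1533
  f4: (p3, p4, p5) → 91.5788
  f5: (p6, p1, p2) → 49.0618
  f6: (p6, p4, p2) → 92.0176
  f7: (p6, p3, p1) → 54.7209
  f8: (p0, p3, p4) → 12.3548
  f9: (p0, p6, p4) → 13.7696
  f10: (p0, p6, p3) → 53.5566
Σ area = 678.146

Euler: V−E+F = 7−15+10 = 2.


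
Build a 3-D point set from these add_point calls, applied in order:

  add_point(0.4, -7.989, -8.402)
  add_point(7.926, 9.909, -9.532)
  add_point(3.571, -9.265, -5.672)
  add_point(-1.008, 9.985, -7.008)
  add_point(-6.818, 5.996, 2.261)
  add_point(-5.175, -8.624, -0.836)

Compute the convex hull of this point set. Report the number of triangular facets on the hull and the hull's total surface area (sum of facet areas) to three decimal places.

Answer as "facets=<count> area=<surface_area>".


Extreme-point indices: [0, 1, 2, 3, 4, 5] — 6 of 6 on the boundary.

Per-facet area ½‖(b−a)×(c−a)‖:
  f1: (p2, p1, p4) → 169.6566
  f2: (p3, p1, p4) → 38.9278
  f3: (p5, p2, p4) → 72.7496
  f4: (p5, p3, p4) → 86.9537
  f5: (p0, p5, p2) → 20.5158
  f6: (p0, p5, p3) → 85.0948
  f7: (p0, p2, p1) → 42.5270
  f8: (p0, p3, p1) → 83.4853
Σ area = 599.911

Euler: V−E+F = 6−12+8 = 2.

facets=8 area=599.911


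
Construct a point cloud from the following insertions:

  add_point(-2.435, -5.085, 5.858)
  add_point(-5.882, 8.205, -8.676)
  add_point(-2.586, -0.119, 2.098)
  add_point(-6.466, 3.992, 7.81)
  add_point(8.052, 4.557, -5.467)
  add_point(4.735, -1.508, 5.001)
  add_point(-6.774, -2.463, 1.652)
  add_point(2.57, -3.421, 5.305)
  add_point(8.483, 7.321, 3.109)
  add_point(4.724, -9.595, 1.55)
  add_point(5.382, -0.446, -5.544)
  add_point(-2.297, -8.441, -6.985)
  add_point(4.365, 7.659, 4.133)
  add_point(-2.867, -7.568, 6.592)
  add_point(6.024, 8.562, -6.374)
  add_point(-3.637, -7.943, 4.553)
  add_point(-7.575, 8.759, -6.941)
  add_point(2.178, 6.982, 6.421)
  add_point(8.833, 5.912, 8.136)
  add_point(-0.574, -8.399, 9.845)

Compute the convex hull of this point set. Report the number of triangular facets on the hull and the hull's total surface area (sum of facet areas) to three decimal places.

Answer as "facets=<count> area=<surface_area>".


Hull vertices (16/20): indices [1, 3, 4, 6, 8, 9, 10, 11, 12, 13, 14, 15, 16, 17, 18, 19].

Per-facet area ½‖(b−a)×(c−a)‖:
  f1: (p19, p9, p18) → 82.0374
  f2: (p4, p9, p18) → 104.1989
  f3: (p3, p19, p18) → 101.5755
  f4: (p15, p19, p9) → 27.2035
  f5: (p11, p15, p9) → 47.0597
  f6: (p11, p14, p4) → 35.2029
  f7: (p17, p3, p16) → 70.7825
  f8: (p17, p3, p18) → 18.9876
  f9: (p13, p3, p19) → 23.7410
  f10: (p13, p15, p19) → 1.9656
  f11: (p13, p15, p3) → 13.3026
  f12: (p8, p4, p18) → 13.0196
  f13: (p8, p14, p4) → 20.6216
  f14: (p10, p4, p9) → 23.0084
  f15: (p10, p11, p9) → 55.1861
  f16: (p10, p11, p4) → 9.2940
  f17: (p6, p11, p16) → 80.8038
  f18: (p6, p11, p15) → 38.1529
  f19: (p6, p3, p16) → 62.4461
  f20: (p6, p15, p3) → 29.8914
  f21: (p1, p14, p16) → 12.7983
  f22: (p1, p11, p16) → 20.3580
  f23: (p1, p11, p14) → 101.7881
  f24: (p12, p8, p14) → 21.0139
  f25: (p12, p14, p16) → 72.1926
  f26: (p12, p17, p16) → 26.4147
  f27: (p12, p17, p18) → 10.1076
  f28: (p12, p8, p18) → 11.0191
Σ area = 1134.173

Euler characteristic 16−42+28 = 2 ✓

facets=28 area=1134.173


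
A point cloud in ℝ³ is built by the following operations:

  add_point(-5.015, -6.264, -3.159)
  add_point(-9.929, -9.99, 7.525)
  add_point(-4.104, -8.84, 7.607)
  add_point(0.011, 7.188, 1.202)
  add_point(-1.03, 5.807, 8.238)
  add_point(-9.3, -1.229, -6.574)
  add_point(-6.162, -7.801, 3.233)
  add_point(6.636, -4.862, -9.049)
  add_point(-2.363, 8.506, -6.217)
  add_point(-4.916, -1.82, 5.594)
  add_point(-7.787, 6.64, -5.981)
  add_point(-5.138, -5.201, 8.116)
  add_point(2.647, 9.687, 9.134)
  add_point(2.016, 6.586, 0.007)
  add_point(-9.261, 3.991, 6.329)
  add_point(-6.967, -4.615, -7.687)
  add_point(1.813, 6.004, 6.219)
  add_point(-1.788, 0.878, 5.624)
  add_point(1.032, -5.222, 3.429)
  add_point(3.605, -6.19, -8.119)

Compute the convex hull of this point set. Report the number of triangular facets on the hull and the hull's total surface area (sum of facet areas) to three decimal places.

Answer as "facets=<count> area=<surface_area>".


facets=22 area=1073.214

13 of the 20 inputs are extreme points: [1, 2, 5, 7, 8, 10, 11, 12, 13, 14, 15, 18, 19].

Facet areas (half cross-product norm):
  f1: (p19, p2, p1) → 47.1318
  f2: (p19, p2, p7) → 22.2715
  f3: (p14, p12, p1) → 84.9168
  f4: (p14, p10, p12) → 85.5376
  f5: (p5, p14, p1) → 93.4321
  f6: (p5, p14, p10) → 50.3188
  f7: (p8, p10, p7) → 45.3348
  f8: (p8, p10, p12) → 44.6553
  f9: (p11, p12, p1) → 17.1362
  f10: (p11, p2, p1) → 11.2974
  f11: (p11, p2, p12) → 22.0903
  f12: (p18, p12, p7) → 106.0398
  f13: (p18, p2, p7) → 31.2187
  f14: (p18, p2, p12) → 57.4013
  f15: (p15, p19, p1) → 86.4945
  f16: (p15, p5, p1) → 34.8241
  f17: (p15, p19, p7) → 10.3771
  f18: (p15, p10, p7) → 77.6022
  f19: (p15, p5, p10) → 12.3121
  f20: (p13, p12, p7) → 46.3532
  f21: (p13, p8, p7) → 59.6647
  f22: (p13, p8, p12) → 26.8033
Σ area = 1073.214

Euler: V−E+F = 13−33+22 = 2.


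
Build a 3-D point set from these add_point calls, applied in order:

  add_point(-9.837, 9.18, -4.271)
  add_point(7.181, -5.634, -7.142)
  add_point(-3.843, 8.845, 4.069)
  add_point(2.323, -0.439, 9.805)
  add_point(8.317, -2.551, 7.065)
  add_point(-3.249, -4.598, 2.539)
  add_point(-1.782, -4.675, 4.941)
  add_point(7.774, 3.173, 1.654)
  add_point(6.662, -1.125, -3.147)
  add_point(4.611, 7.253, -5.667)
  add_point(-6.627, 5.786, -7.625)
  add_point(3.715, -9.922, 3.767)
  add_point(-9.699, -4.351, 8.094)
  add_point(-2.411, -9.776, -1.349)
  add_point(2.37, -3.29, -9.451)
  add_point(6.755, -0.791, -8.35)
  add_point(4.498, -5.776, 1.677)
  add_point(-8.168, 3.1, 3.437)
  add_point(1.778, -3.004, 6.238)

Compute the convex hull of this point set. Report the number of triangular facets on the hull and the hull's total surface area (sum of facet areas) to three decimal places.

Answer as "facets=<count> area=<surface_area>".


Hull vertices (13/19): indices [0, 1, 2, 3, 4, 7, 9, 10, 11, 12, 13, 14, 15].

Area of each hull facet:
  f1: (p2, p12, p0) → 76.9926
  f2: (p2, p9, p0) → 65.0471
  f3: (p3, p11, p4) → 32.1275
  f4: (p3, p12, p11) → 70.6109
  f5: (p3, p2, p12) → 76.3280
  f6: (p13, p12, p11) → 52.2827
  f7: (p10, p9, p0) → 30.7131
  f8: (p10, p13, p14) → 73.7541
  f9: (p10, p12, p0) → 52.6509
  f10: (p10, p13, p12) → 109.8612
  f11: (p1, p11, p4) → 56.5081
  f12: (p1, p13, p11) → 45.5007
  f13: (p1, p13, p14) → 32.8504
  f14: (p7, p1, p4) → 49.1780
  f15: (p7, p2, p9) → 54.9960
  f16: (p7, p3, p4) → 27.3198
  f17: (p7, p3, p2) → 61.1921
  f18: (p15, p1, p14) → 12.1490
  f19: (p15, p10, p14) → 32.5168
  f20: (p15, p10, p9) → 50.1744
  f21: (p15, p7, p9) → 37.8838
  f22: (p15, p7, p1) → 26.8669
Σ area = 1127.504

Euler: V−E+F = 13−33+22 = 2.

facets=22 area=1127.504


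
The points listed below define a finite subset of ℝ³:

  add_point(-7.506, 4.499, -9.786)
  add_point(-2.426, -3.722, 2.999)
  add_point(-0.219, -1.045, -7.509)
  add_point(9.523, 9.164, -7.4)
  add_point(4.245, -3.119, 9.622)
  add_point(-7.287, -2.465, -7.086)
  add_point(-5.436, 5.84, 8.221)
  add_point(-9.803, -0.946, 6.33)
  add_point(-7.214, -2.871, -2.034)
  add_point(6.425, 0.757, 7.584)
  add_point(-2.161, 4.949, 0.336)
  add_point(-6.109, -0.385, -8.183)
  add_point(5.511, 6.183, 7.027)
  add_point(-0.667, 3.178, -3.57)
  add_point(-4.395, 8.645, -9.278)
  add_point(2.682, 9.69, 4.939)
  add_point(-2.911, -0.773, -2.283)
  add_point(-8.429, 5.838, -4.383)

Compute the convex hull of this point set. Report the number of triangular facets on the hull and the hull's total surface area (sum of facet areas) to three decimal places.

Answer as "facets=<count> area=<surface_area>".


facets=26 area=1003.676

Hull vertices (15/18): indices [0, 1, 2, 3, 4, 5, 6, 7, 8, 9, 11, 12, 14, 15, 17].

Area of each hull facet:
  f1: (p12, p15, p3) → 34.9820
  f2: (p1, p4, p7) → 38.2358
  f3: (p2, p4, p3) → 125.1825
  f4: (p2, p1, p4) → 44.8026
  f5: (p2, p1, p5) → 38.1369
  f6: (p14, p15, p3) → 92.4904
  f7: (p9, p4, p3) → 24.5499
  f8: (p9, p12, p3) → 40.9526
  f9: (p9, p12, p4) → 9.0131
  f10: (p8, p5, p7) → 9.4922
  f11: (p8, p1, p7) → 28.0573
  f12: (p8, p1, p5) → 12.0010
  f13: (p6, p14, p15) → 75.7568
  f14: (p6, p12, p15) → 23.7153
  f15: (p6, p4, p7) → 54.3948
  f16: (p6, p12, p4) → 52.6988
  f17: (p17, p6, p7) → 50.4123
  f18: (p17, p6, p14) → 37.4582
  f19: (p0, p2, p3) → 66.1693
  f20: (p0, p14, p3) → 28.3025
  f21: (p0, p17, p14) → 14.4411
  f22: (p0, p5, p7) → 49.7552
  f23: (p0, p17, p7) → 25.8484
  f24: (p11, p2, p5) → 7.4640
  f25: (p11, p0, p5) → 4.7638
  f26: (p11, p0, p2) → 14.5994
Σ area = 1003.676

Check V−E+F: 15 − 39 + 26 = 2.
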